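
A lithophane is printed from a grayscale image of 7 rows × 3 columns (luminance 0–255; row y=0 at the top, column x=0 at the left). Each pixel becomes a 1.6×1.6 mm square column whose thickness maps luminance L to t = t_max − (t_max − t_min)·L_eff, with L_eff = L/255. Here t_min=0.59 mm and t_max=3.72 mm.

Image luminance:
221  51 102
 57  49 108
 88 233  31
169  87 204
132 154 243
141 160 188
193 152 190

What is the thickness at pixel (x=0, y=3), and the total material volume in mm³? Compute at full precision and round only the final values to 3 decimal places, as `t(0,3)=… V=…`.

t(0,3)=1.646 V=107.196

span = t_max - t_min = 3.72 - 0.59 = 3.130
L(0,3) = 169, L_eff = 169/255 = 0.662745
t(0,3) = 3.72 - 3.130·0.662745 = 1.646
Σt over all 7·3 pixels = 1067771/25500 ≈ 41.8733725
V = pitch²·Σt = 1.6²·1067771/25500 = 107.196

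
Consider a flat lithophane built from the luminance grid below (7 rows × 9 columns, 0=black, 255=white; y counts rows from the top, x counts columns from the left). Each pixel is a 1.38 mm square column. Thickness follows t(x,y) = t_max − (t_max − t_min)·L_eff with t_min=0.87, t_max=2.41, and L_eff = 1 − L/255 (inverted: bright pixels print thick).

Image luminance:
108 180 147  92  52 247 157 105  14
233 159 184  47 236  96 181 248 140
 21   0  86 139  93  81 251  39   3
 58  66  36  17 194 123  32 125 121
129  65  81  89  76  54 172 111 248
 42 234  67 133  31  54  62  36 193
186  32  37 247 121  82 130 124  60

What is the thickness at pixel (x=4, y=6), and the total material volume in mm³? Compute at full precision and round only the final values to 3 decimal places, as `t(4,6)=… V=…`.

span = t_max - t_min = 2.41 - 0.87 = 1.540
L(4,6) = 121, L_eff = 1 - 121/255 = 0.525490 (inverted)
t(4,6) = 2.41 - 1.540·0.525490 = 1.601
Σt over all 7·9 pixels = 2476733/25500 ≈ 97.1267843
V = pitch²·Σt = 1.38²·2476733/25500 = 184.968

t(4,6)=1.601 V=184.968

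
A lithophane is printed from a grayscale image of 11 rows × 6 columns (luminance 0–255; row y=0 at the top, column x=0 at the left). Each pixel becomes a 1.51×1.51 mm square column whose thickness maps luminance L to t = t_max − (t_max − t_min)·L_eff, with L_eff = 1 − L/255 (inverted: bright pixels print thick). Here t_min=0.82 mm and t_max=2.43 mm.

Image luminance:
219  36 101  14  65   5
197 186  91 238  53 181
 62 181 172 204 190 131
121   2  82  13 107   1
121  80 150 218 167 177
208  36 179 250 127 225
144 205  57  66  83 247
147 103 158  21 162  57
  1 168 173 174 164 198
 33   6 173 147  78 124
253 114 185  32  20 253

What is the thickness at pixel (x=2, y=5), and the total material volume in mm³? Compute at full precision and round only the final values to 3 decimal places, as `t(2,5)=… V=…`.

span = t_max - t_min = 2.43 - 0.82 = 1.610
L(2,5) = 179, L_eff = 1 - 179/255 = 0.298039 (inverted)
t(2,5) = 2.43 - 1.610·0.298039 = 1.950
Σt over all 11·6 pixels = 680539/6375 ≈ 106.7512157
V = pitch²·Σt = 1.51²·680539/6375 = 243.403

t(2,5)=1.950 V=243.403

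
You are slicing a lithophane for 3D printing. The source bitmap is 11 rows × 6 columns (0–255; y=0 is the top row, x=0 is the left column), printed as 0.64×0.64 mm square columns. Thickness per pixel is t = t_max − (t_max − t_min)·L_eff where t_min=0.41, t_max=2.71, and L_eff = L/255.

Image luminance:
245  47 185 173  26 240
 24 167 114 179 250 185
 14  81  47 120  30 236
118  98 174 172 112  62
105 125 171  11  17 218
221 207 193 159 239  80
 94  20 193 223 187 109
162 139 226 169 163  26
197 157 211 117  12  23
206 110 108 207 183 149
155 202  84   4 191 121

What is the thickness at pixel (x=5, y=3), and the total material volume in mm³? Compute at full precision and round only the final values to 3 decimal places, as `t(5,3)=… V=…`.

span = t_max - t_min = 2.71 - 0.41 = 2.300
L(5,3) = 62, L_eff = 62/255 = 0.243137
t(5,3) = 2.71 - 2.300·0.243137 = 2.151
Σt over all 11·6 pixels = 7331/75 ≈ 97.7466667
V = pitch²·Σt = 0.64²·7331/75 = 40.037

t(5,3)=2.151 V=40.037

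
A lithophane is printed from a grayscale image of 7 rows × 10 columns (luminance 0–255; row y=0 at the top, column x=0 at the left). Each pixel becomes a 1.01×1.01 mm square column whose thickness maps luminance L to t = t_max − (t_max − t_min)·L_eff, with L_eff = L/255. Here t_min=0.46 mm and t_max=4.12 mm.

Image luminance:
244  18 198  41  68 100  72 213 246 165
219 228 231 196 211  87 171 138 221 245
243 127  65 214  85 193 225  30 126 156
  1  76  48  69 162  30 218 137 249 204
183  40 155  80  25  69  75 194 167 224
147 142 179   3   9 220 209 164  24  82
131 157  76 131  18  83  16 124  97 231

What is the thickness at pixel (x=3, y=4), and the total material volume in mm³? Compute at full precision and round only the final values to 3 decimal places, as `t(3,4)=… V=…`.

span = t_max - t_min = 4.12 - 0.46 = 3.660
L(3,4) = 80, L_eff = 80/255 = 0.313725
t(3,4) = 4.12 - 3.660·0.313725 = 2.972
Σt over all 7·10 pixels = 26031/170 ≈ 153.1235294
V = pitch²·Σt = 1.01²·26031/170 = 156.201

t(3,4)=2.972 V=156.201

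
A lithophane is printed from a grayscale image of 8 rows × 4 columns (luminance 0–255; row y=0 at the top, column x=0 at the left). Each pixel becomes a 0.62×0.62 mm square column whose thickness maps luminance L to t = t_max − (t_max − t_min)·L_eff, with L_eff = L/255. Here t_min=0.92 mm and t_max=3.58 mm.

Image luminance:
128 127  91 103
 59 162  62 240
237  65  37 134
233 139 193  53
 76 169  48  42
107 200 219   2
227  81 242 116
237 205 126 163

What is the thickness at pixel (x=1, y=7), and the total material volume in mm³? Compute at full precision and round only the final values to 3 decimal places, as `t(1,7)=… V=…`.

t(1,7)=1.442 V=26.702

span = t_max - t_min = 3.58 - 0.92 = 2.660
L(1,7) = 205, L_eff = 205/255 = 0.803922
t(1,7) = 3.58 - 2.660·0.803922 = 1.442
Σt over all 8·4 pixels = 295227/4250 ≈ 69.4651765
V = pitch²·Σt = 0.62²·295227/4250 = 26.702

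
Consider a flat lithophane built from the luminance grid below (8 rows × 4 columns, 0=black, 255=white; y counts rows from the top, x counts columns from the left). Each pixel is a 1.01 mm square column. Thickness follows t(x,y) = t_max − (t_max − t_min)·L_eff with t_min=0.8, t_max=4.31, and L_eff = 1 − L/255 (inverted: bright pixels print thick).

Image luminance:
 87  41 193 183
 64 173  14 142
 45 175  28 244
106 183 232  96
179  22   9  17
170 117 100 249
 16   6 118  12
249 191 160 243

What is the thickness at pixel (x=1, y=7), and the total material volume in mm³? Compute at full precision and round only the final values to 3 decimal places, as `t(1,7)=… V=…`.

t(1,7)=3.429 V=80.370

span = t_max - t_min = 4.31 - 0.8 = 3.510
L(1,7) = 191, L_eff = 1 - 191/255 = 0.250980 (inverted)
t(1,7) = 4.31 - 3.510·0.250980 = 3.429
Σt over all 8·4 pixels = 167422/2125 ≈ 78.7868235
V = pitch²·Σt = 1.01²·167422/2125 = 80.370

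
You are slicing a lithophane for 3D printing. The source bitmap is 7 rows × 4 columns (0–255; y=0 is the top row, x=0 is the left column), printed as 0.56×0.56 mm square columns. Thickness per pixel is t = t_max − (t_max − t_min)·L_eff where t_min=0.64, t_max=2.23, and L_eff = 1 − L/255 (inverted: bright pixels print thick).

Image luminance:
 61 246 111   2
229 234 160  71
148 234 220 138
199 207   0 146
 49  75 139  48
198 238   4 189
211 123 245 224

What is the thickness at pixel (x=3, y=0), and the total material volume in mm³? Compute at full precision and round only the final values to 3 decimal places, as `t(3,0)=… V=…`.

span = t_max - t_min = 2.23 - 0.64 = 1.590
L(3,0) = 2, L_eff = 1 - 2/255 = 0.992157 (inverted)
t(3,0) = 2.23 - 1.590·0.992157 = 0.652
Σt over all 7·4 pixels = 372217/8500 ≈ 43.7902353
V = pitch²·Σt = 0.56²·372217/8500 = 13.733

t(3,0)=0.652 V=13.733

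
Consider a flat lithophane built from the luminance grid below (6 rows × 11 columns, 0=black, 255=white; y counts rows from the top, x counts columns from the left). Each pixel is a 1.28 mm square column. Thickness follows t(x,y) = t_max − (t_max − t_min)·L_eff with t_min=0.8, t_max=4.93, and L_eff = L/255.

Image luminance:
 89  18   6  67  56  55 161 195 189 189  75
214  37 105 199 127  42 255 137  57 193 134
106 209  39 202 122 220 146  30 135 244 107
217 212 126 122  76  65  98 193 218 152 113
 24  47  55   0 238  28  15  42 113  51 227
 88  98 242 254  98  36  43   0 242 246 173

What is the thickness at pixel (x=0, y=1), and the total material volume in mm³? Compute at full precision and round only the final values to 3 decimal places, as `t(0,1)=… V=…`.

t(0,1)=1.464 V=317.845

span = t_max - t_min = 4.93 - 0.8 = 4.130
L(0,1) = 214, L_eff = 214/255 = 0.839216
t(0,1) = 4.93 - 4.130·0.839216 = 1.464
Σt over all 6·11 pixels = 824489/4250 ≈ 193.9974118
V = pitch²·Σt = 1.28²·824489/4250 = 317.845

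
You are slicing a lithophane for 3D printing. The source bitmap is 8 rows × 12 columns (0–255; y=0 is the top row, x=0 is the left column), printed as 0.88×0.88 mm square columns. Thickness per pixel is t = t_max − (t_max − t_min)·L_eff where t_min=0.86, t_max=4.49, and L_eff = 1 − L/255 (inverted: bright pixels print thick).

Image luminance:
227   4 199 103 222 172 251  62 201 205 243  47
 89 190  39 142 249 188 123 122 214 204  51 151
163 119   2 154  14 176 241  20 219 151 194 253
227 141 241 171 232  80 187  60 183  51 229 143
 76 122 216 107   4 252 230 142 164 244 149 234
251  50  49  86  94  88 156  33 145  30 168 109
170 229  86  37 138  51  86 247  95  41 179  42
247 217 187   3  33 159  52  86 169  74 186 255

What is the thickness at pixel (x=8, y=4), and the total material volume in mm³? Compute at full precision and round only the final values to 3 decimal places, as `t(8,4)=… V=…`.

span = t_max - t_min = 4.49 - 0.86 = 3.630
L(8,4) = 164, L_eff = 1 - 164/255 = 0.356863 (inverted)
t(8,4) = 4.49 - 3.630·0.356863 = 3.195
Σt over all 8·12 pixels = 276.402
V = pitch²·Σt = 0.88²·276.402 = 214.046

t(8,4)=3.195 V=214.046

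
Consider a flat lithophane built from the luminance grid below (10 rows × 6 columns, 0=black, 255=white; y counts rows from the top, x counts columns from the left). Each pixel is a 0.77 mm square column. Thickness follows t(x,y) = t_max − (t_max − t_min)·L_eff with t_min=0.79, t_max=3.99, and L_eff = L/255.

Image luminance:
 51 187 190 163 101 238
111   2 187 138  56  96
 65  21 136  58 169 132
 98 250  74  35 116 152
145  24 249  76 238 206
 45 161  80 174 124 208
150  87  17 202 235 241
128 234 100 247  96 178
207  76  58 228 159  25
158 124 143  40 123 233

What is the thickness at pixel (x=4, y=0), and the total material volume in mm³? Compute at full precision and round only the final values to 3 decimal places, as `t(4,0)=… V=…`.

span = t_max - t_min = 3.99 - 0.79 = 3.200
L(4,0) = 101, L_eff = 101/255 = 0.396078
t(4,0) = 3.99 - 3.200·0.396078 = 2.723
Σt over all 10·6 pixels = 35303/255 ≈ 138.4431373
V = pitch²·Σt = 0.77²·35303/255 = 82.083

t(4,0)=2.723 V=82.083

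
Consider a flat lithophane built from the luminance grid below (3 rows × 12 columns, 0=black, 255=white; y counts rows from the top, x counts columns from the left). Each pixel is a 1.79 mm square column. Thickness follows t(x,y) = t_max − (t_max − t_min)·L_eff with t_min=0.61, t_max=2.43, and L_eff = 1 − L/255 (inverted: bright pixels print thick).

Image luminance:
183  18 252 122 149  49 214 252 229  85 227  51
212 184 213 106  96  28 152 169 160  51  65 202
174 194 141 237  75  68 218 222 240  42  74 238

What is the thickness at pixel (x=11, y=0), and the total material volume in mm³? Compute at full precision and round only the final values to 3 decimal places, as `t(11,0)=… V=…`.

span = t_max - t_min = 2.43 - 0.61 = 1.820
L(11,0) = 51, L_eff = 1 - 51/255 = 0.800000 (inverted)
t(11,0) = 2.43 - 1.820·0.800000 = 0.974
Σt over all 3·12 pixels = 385331/6375 ≈ 60.4440784
V = pitch²·Σt = 1.79²·385331/6375 = 193.669

t(11,0)=0.974 V=193.669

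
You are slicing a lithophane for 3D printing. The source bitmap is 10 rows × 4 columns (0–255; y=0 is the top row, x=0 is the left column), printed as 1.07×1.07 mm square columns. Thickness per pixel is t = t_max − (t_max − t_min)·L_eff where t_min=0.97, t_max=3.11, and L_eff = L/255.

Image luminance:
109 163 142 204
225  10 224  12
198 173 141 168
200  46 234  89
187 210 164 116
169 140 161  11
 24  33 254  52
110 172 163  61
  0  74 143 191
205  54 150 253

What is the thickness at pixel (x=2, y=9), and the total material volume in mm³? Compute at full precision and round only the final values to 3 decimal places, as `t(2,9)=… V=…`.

span = t_max - t_min = 3.11 - 0.97 = 2.140
L(2,9) = 150, L_eff = 150/255 = 0.588235
t(2,9) = 3.11 - 2.140·0.588235 = 1.851
Σt over all 10·4 pixels = 200911/2550 ≈ 78.7886275
V = pitch²·Σt = 1.07²·200911/2550 = 90.205

t(2,9)=1.851 V=90.205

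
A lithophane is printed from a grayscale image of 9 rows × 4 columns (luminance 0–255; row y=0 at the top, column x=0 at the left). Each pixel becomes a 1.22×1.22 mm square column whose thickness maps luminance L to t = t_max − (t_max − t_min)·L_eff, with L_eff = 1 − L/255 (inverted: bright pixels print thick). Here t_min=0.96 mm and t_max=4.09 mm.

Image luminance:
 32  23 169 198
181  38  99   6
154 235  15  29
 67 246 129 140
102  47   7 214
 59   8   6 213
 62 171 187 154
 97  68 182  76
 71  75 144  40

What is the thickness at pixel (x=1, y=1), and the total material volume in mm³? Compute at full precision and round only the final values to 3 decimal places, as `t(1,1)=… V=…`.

t(1,1)=1.426 V=119.840

span = t_max - t_min = 4.09 - 0.96 = 3.130
L(1,1) = 38, L_eff = 1 - 38/255 = 0.850980 (inverted)
t(1,1) = 4.09 - 3.130·0.850980 = 1.426
Σt over all 9·4 pixels = 171096/2125 ≈ 80.5157647
V = pitch²·Σt = 1.22²·171096/2125 = 119.840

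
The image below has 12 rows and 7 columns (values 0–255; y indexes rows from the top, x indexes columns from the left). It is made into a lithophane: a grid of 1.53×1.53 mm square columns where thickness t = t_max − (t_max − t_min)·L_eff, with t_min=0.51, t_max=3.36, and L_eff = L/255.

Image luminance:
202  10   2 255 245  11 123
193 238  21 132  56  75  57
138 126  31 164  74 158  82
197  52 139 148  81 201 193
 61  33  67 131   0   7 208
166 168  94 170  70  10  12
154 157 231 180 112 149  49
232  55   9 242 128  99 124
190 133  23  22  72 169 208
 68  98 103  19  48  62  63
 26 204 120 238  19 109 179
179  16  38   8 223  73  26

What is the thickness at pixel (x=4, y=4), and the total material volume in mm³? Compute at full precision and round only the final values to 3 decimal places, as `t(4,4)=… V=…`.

span = t_max - t_min = 3.36 - 0.51 = 2.850
L(4,4) = 0, L_eff = 0/255 = 0.000000
t(4,4) = 3.36 - 2.850·0.000000 = 3.360
Σt over all 12·7 pixels = 151953/850 ≈ 178.7682353
V = pitch²·Σt = 1.53²·151953/850 = 418.479

t(4,4)=3.360 V=418.479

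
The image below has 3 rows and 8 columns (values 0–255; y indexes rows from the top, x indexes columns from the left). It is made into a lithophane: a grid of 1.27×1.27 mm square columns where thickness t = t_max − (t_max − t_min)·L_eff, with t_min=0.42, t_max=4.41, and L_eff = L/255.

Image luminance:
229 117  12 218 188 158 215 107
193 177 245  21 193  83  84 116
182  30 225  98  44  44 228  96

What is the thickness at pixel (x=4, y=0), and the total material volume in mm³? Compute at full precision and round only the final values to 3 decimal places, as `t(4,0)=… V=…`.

span = t_max - t_min = 4.41 - 0.42 = 3.990
L(4,0) = 188, L_eff = 188/255 = 0.737255
t(4,0) = 4.41 - 3.990·0.737255 = 1.468
Σt over all 3·8 pixels = 460341/8500 ≈ 54.1577647
V = pitch²·Σt = 1.27²·460341/8500 = 87.351

t(4,0)=1.468 V=87.351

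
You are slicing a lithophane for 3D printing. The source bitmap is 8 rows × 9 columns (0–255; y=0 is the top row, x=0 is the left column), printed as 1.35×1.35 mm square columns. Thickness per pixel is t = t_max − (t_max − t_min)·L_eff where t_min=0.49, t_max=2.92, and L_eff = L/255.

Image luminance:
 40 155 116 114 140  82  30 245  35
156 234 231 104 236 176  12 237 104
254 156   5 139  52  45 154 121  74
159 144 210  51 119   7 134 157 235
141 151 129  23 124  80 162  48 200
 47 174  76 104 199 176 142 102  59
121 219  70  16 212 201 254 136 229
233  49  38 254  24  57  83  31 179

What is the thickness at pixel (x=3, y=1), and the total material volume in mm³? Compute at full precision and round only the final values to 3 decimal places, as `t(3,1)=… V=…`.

span = t_max - t_min = 2.92 - 0.49 = 2.430
L(3,1) = 104, L_eff = 104/255 = 0.407843
t(3,1) = 2.92 - 2.430·0.407843 = 1.929
Σt over all 8·9 pixels = 520677/4250 ≈ 122.5122353
V = pitch²·Σt = 1.35²·520677/4250 = 223.279

t(3,1)=1.929 V=223.279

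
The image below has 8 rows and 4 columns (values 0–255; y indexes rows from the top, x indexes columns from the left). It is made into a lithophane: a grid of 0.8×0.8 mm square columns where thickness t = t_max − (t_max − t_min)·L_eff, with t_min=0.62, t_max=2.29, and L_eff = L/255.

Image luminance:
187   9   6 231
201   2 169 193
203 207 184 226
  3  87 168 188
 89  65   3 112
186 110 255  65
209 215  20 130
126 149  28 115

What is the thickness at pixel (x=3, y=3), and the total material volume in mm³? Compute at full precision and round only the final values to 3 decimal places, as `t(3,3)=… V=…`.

t(3,3)=1.059 V=29.543

span = t_max - t_min = 2.29 - 0.62 = 1.670
L(3,3) = 188, L_eff = 188/255 = 0.737255
t(3,3) = 2.29 - 1.670·0.737255 = 1.059
Σt over all 8·4 pixels = 1177093/25500 ≈ 46.1605098
V = pitch²·Σt = 0.8²·1177093/25500 = 29.543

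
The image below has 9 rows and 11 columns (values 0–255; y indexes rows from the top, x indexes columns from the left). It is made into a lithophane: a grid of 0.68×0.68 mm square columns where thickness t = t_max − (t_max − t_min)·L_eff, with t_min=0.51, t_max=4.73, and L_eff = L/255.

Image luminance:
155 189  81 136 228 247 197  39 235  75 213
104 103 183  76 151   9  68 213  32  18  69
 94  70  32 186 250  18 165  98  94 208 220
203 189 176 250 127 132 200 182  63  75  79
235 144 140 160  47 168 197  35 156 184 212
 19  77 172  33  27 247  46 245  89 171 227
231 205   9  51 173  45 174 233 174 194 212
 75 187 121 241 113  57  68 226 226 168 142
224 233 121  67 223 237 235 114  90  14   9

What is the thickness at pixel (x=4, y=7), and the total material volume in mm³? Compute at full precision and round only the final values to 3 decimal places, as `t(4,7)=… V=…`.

span = t_max - t_min = 4.73 - 0.51 = 4.220
L(4,7) = 113, L_eff = 113/255 = 0.443137
t(4,7) = 4.73 - 4.220·0.443137 = 2.860
Σt over all 9·11 pixels = 14339/60 ≈ 238.9833333
V = pitch²·Σt = 0.68²·14339/60 = 110.506

t(4,7)=2.860 V=110.506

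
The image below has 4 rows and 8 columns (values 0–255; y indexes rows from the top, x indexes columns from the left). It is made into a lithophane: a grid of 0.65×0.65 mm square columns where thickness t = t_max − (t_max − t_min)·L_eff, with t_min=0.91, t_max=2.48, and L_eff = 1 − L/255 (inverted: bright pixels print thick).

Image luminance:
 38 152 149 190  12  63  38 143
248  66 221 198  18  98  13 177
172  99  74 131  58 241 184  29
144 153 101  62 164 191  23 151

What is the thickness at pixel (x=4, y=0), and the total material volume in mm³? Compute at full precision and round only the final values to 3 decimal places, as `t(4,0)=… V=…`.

span = t_max - t_min = 2.48 - 0.91 = 1.570
L(4,0) = 12, L_eff = 1 - 12/255 = 0.952941 (inverted)
t(4,0) = 2.48 - 1.570·0.952941 = 0.984
Σt over all 4·8 pixels = 446439/8500 ≈ 52.5222353
V = pitch²·Σt = 0.65²·446439/8500 = 22.191

t(4,0)=0.984 V=22.191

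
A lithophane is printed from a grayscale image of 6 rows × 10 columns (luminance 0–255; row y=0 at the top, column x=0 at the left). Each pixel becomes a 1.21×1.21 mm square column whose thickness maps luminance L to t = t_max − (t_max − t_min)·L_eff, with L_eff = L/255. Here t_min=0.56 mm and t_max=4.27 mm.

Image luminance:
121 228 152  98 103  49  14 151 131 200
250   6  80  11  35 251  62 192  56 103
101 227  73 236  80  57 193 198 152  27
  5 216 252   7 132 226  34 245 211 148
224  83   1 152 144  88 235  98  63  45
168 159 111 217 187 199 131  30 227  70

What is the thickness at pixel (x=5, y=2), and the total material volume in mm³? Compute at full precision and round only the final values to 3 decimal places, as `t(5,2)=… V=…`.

span = t_max - t_min = 4.27 - 0.56 = 3.710
L(5,2) = 57, L_eff = 57/255 = 0.223529
t(5,2) = 4.27 - 3.710·0.223529 = 3.441
Σt over all 6·10 pixels = 731941/5100 ≈ 143.5178431
V = pitch²·Σt = 1.21²·731941/5100 = 210.124

t(5,2)=3.441 V=210.124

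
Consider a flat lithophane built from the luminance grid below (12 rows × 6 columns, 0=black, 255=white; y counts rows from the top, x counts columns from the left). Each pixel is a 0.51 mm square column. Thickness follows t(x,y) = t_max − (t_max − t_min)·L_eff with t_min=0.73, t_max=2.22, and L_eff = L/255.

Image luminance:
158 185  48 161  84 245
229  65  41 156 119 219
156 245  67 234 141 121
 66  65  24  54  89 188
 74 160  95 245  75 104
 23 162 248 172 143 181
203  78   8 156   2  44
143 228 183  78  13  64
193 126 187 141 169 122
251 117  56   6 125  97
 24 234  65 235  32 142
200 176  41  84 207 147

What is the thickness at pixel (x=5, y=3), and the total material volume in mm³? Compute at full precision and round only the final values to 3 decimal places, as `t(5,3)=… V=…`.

span = t_max - t_min = 2.22 - 0.73 = 1.490
L(5,3) = 188, L_eff = 188/255 = 0.737255
t(5,3) = 2.22 - 1.490·0.737255 = 1.121
Σt over all 12·6 pixels = 900763/8500 ≈ 105.9721176
V = pitch²·Σt = 0.51²·900763/8500 = 27.563

t(5,3)=1.121 V=27.563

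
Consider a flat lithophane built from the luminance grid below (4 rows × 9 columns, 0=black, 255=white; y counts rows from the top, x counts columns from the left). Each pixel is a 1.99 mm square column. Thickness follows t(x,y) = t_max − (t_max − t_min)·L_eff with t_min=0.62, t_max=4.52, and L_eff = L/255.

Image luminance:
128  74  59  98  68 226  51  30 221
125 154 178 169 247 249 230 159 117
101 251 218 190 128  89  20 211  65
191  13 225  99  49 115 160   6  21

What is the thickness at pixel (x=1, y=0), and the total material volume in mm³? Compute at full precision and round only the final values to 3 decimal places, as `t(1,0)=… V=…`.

t(1,0)=3.388 V=357.606

span = t_max - t_min = 4.52 - 0.62 = 3.900
L(1,0) = 74, L_eff = 74/255 = 0.290196
t(1,0) = 4.52 - 3.900·0.290196 = 3.388
Σt over all 4·9 pixels = 76757/850 ≈ 90.3023529
V = pitch²·Σt = 1.99²·76757/850 = 357.606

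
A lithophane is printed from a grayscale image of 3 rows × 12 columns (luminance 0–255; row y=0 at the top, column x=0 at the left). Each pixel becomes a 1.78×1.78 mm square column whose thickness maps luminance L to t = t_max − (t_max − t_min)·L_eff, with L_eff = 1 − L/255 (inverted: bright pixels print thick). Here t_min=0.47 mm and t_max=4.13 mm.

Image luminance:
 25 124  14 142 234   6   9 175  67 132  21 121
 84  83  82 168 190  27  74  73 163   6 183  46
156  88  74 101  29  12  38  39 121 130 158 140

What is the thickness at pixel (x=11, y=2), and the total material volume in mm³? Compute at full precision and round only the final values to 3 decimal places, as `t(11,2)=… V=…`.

t(11,2)=2.479 V=205.271

span = t_max - t_min = 4.13 - 0.47 = 3.660
L(11,2) = 140, L_eff = 1 - 140/255 = 0.450980 (inverted)
t(11,2) = 4.13 - 3.660·0.450980 = 2.479
Σt over all 3·12 pixels = 55069/850 ≈ 64.7870588
V = pitch²·Σt = 1.78²·55069/850 = 205.271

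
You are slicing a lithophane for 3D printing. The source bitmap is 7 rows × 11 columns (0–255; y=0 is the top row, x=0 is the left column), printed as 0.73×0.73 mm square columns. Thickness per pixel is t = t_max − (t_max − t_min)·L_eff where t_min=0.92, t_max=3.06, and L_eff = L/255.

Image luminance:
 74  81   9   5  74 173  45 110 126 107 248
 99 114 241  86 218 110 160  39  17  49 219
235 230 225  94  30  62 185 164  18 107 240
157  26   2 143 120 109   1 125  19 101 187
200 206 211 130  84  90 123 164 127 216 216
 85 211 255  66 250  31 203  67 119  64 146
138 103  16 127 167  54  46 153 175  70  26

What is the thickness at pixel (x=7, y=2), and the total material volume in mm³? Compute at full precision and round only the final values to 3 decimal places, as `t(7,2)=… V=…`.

span = t_max - t_min = 3.06 - 0.92 = 2.140
L(7,2) = 164, L_eff = 164/255 = 0.643137
t(7,2) = 3.06 - 2.140·0.643137 = 1.684
Σt over all 7·11 pixels = 1003297/6375 ≈ 157.3799216
V = pitch²·Σt = 0.73²·1003297/6375 = 83.868

t(7,2)=1.684 V=83.868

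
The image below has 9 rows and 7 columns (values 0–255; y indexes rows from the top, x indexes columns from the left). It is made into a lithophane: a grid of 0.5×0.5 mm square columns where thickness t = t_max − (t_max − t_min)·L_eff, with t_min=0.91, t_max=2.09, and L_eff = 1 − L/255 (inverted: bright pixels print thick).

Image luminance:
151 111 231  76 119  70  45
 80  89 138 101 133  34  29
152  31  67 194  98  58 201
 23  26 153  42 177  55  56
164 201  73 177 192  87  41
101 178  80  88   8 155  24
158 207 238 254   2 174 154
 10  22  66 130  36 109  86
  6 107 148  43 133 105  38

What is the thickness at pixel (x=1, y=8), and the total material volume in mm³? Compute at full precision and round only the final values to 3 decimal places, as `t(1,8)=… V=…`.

t(1,8)=1.405 V=21.893

span = t_max - t_min = 2.09 - 0.91 = 1.180
L(1,8) = 107, L_eff = 1 - 107/255 = 0.580392 (inverted)
t(1,8) = 2.09 - 1.180·0.580392 = 1.405
Σt over all 9·7 pixels = 446609/5100 ≈ 87.5703922
V = pitch²·Σt = 0.5²·446609/5100 = 21.893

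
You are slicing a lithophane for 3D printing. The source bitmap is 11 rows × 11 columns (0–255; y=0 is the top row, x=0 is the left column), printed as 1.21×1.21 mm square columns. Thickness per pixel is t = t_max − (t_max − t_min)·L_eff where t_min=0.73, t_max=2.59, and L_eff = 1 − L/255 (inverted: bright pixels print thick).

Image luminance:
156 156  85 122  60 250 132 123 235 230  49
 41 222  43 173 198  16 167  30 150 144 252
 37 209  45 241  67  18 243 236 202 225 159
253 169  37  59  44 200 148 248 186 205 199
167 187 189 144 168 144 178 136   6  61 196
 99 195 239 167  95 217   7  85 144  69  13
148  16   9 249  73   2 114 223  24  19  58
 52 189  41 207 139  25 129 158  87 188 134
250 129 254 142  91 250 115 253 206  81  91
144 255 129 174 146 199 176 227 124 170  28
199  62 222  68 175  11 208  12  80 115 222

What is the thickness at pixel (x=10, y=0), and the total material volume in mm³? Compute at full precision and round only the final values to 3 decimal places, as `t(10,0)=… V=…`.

t(10,0)=1.087 V=307.263

span = t_max - t_min = 2.59 - 0.73 = 1.860
L(10,0) = 49, L_eff = 1 - 49/255 = 0.807843 (inverted)
t(10,0) = 2.59 - 1.860·0.807843 = 1.087
Σt over all 11·11 pixels = 1783849/8500 ≈ 209.8645882
V = pitch²·Σt = 1.21²·1783849/8500 = 307.263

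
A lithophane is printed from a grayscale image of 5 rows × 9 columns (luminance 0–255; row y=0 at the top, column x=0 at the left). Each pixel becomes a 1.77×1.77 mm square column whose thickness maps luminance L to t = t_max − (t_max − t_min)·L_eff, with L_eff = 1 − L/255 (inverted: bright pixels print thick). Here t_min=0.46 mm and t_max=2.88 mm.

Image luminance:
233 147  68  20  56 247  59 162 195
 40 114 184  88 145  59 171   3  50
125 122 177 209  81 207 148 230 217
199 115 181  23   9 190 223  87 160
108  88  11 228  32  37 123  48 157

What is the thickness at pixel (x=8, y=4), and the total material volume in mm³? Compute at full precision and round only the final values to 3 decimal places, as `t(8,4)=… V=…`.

span = t_max - t_min = 2.88 - 0.46 = 2.420
L(8,4) = 157, L_eff = 1 - 157/255 = 0.384314 (inverted)
t(8,4) = 2.88 - 2.420·0.384314 = 1.950
Σt over all 5·9 pixels = 55213/750 ≈ 73.6173333
V = pitch²·Σt = 1.77²·55213/750 = 230.636

t(8,4)=1.950 V=230.636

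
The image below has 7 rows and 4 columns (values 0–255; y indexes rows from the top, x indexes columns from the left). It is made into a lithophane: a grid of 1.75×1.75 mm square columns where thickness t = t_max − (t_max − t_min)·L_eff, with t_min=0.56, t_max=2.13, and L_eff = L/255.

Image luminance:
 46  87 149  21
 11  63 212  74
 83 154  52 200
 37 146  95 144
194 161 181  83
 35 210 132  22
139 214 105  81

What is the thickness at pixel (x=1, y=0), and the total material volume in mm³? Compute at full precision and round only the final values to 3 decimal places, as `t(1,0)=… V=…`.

t(1,0)=1.594 V=123.611

span = t_max - t_min = 2.13 - 0.56 = 1.570
L(1,0) = 87, L_eff = 87/255 = 0.341176
t(1,0) = 2.13 - 1.570·0.341176 = 1.594
Σt over all 7·4 pixels = 1029253/25500 ≈ 40.3628627
V = pitch²·Σt = 1.75²·1029253/25500 = 123.611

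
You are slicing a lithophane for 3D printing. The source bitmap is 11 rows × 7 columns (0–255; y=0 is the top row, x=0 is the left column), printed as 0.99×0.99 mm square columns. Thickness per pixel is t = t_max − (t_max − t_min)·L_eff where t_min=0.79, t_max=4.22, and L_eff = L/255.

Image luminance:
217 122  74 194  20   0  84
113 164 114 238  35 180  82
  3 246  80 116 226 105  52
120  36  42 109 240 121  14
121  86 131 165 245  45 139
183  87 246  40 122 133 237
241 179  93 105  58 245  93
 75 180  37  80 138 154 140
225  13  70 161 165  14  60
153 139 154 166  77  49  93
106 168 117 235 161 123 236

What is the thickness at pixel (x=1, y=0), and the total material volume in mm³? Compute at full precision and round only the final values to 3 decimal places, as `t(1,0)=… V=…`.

span = t_max - t_min = 4.22 - 0.79 = 3.430
L(1,0) = 122, L_eff = 122/255 = 0.478431
t(1,0) = 4.22 - 3.430·0.478431 = 2.579
Σt over all 11·7 pixels = 83048/425 ≈ 195.4070588
V = pitch²·Σt = 0.99²·83048/425 = 191.518

t(1,0)=2.579 V=191.518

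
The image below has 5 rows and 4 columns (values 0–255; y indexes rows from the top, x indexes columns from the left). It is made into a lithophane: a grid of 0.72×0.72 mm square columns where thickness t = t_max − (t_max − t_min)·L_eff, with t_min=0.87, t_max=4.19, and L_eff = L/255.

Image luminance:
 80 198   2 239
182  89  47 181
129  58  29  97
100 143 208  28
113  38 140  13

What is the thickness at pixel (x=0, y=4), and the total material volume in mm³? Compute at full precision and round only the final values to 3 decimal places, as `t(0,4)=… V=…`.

t(0,4)=2.719 V=29.174

span = t_max - t_min = 4.19 - 0.87 = 3.320
L(0,4) = 113, L_eff = 113/255 = 0.443137
t(0,4) = 4.19 - 3.320·0.443137 = 2.719
Σt over all 5·4 pixels = 358763/6375 ≈ 56.2765490
V = pitch²·Σt = 0.72²·358763/6375 = 29.174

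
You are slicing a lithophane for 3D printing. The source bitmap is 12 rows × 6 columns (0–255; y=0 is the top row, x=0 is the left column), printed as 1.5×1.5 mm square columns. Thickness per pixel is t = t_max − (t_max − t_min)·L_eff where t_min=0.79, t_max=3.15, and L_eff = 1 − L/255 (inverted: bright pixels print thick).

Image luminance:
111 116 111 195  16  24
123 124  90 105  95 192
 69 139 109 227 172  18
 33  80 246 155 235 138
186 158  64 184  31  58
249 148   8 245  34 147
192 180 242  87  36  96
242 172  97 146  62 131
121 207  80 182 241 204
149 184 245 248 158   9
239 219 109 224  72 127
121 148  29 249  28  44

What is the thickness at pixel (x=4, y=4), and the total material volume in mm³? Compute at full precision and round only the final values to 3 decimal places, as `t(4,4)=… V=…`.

span = t_max - t_min = 3.15 - 0.79 = 2.360
L(4,4) = 31, L_eff = 1 - 31/255 = 0.878431 (inverted)
t(4,4) = 3.15 - 2.360·0.878431 = 1.077
Σt over all 12·6 pixels = 187631/1275 ≈ 147.1615686
V = pitch²·Σt = 1.5²·187631/1275 = 331.114

t(4,4)=1.077 V=331.114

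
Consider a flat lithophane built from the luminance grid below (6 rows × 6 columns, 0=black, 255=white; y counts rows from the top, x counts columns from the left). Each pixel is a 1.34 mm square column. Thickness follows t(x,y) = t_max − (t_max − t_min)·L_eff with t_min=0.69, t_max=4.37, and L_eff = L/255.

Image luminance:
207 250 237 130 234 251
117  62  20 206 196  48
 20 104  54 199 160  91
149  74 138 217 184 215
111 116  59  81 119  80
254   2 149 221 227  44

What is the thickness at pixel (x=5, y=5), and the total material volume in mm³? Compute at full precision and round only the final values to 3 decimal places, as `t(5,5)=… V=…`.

span = t_max - t_min = 4.37 - 0.69 = 3.680
L(5,5) = 44, L_eff = 44/255 = 0.172549
t(5,5) = 4.37 - 3.680·0.172549 = 3.735
Σt over all 6·6 pixels = 540523/6375 ≈ 84.7879216
V = pitch²·Σt = 1.34²·540523/6375 = 152.245

t(5,5)=3.735 V=152.245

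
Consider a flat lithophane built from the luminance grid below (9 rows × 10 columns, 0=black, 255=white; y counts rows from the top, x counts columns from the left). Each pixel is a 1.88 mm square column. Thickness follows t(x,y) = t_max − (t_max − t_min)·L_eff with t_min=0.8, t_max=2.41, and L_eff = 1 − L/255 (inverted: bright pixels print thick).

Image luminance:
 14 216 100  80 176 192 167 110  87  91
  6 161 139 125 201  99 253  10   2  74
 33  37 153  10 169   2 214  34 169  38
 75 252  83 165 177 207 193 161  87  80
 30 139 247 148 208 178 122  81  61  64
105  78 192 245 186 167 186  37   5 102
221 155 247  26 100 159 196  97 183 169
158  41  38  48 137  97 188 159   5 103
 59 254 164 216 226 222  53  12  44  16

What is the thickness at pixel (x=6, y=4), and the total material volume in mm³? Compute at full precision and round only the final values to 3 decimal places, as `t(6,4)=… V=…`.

t(6,4)=1.570 V=500.301

span = t_max - t_min = 2.41 - 0.8 = 1.610
L(6,4) = 122, L_eff = 1 - 122/255 = 0.521569 (inverted)
t(6,4) = 2.41 - 1.610·0.521569 = 1.570
Σt over all 9·10 pixels = 141.552
V = pitch²·Σt = 1.88²·141.552 = 500.301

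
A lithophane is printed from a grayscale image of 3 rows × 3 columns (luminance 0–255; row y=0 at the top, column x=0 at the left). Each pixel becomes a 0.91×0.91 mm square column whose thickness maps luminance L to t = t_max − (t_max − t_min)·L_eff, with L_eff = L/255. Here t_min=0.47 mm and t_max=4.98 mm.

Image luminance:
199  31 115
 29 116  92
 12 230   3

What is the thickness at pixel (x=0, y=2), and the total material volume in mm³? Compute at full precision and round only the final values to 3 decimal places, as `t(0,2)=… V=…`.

span = t_max - t_min = 4.98 - 0.47 = 4.510
L(0,2) = 12, L_eff = 12/255 = 0.047059
t(0,2) = 4.98 - 4.510·0.047059 = 4.768
Σt over all 3·3 pixels = 769933/25500 ≈ 30.1934510
V = pitch²·Σt = 0.91²·769933/25500 = 25.003

t(0,2)=4.768 V=25.003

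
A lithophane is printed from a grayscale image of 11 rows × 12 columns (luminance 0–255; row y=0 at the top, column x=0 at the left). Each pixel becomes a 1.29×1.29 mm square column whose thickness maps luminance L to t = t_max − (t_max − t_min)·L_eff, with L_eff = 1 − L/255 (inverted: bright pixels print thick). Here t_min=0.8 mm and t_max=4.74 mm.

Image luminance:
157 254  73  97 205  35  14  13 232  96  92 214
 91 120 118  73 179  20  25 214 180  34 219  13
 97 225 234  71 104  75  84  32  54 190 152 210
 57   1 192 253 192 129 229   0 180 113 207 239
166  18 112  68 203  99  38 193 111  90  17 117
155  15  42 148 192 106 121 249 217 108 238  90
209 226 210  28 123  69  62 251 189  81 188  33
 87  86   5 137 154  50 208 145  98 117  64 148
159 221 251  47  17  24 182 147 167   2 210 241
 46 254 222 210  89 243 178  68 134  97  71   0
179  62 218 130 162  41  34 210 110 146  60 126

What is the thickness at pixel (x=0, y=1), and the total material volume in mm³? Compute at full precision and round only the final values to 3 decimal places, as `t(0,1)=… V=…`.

span = t_max - t_min = 4.74 - 0.8 = 3.940
L(0,1) = 91, L_eff = 1 - 91/255 = 0.643137 (inverted)
t(0,1) = 4.74 - 3.940·0.643137 = 2.206
Σt over all 11·12 pixels = 4641619/12750 ≈ 364.0485490
V = pitch²·Σt = 1.29²·4641619/12750 = 605.813

t(0,1)=2.206 V=605.813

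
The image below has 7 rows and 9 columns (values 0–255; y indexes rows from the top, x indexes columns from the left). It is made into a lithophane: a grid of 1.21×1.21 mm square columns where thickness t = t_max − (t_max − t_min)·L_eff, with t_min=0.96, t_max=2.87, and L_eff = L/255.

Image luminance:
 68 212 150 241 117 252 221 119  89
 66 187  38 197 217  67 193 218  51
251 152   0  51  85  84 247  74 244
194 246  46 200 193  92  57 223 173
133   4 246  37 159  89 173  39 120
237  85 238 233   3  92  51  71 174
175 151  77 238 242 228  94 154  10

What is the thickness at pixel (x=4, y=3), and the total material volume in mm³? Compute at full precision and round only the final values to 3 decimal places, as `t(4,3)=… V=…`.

span = t_max - t_min = 2.87 - 0.96 = 1.910
L(4,3) = 193, L_eff = 193/255 = 0.756863
t(4,3) = 2.87 - 1.910·0.756863 = 1.424
Σt over all 7·9 pixels = 972289/8500 ≈ 114.3869412
V = pitch²·Σt = 1.21²·972289/8500 = 167.474

t(4,3)=1.424 V=167.474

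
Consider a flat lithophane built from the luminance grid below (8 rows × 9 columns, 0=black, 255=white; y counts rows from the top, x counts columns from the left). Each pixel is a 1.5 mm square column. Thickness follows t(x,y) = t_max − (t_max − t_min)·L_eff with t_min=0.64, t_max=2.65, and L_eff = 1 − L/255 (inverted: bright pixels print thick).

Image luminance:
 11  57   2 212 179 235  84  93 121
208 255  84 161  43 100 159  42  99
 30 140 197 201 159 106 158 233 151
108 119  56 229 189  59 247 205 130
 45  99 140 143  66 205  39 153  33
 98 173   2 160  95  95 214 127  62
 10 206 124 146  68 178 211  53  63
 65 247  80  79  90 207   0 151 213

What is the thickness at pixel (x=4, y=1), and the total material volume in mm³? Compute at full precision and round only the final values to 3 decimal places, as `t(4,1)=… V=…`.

t(4,1)=0.979 V=263.333

span = t_max - t_min = 2.65 - 0.64 = 2.010
L(4,1) = 43, L_eff = 1 - 43/255 = 0.831373 (inverted)
t(4,1) = 2.65 - 2.010·0.831373 = 0.979
Σt over all 8·9 pixels = 497407/4250 ≈ 117.0369412
V = pitch²·Σt = 1.5²·497407/4250 = 263.333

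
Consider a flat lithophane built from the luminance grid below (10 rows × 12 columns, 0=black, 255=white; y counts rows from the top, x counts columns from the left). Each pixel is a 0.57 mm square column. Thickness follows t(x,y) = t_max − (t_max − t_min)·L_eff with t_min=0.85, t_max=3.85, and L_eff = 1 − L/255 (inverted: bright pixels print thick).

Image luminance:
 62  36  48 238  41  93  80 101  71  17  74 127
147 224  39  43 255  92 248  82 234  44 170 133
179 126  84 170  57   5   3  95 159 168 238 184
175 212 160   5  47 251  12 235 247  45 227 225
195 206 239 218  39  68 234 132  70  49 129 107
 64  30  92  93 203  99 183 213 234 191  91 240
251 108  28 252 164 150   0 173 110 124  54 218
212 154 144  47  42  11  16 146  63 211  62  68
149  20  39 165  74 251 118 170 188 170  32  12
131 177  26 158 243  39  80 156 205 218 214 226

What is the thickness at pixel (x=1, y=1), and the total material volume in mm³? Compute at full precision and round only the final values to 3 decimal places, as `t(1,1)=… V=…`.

span = t_max - t_min = 3.85 - 0.85 = 3.000
L(1,1) = 224, L_eff = 1 - 224/255 = 0.121569 (inverted)
t(1,1) = 3.85 - 3.000·0.121569 = 3.485
Σt over all 10·12 pixels = 24166/85 ≈ 284.3058824
V = pitch²·Σt = 0.57²·24166/85 = 92.371

t(1,1)=3.485 V=92.371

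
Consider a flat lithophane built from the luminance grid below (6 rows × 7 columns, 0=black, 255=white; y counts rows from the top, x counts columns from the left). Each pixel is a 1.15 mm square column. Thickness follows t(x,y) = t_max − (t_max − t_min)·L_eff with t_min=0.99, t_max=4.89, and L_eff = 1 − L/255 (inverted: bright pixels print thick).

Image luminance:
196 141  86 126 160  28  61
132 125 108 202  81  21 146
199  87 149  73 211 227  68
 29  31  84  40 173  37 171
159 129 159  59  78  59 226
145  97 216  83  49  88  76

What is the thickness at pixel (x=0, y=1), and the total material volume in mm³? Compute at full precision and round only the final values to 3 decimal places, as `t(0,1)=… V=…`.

span = t_max - t_min = 4.89 - 0.99 = 3.900
L(0,1) = 132, L_eff = 1 - 132/255 = 0.482353 (inverted)
t(0,1) = 4.89 - 3.900·0.482353 = 3.009
Σt over all 6·7 pixels = 48969/425 ≈ 115.2211765
V = pitch²·Σt = 1.15²·48969/425 = 152.380

t(0,1)=3.009 V=152.380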